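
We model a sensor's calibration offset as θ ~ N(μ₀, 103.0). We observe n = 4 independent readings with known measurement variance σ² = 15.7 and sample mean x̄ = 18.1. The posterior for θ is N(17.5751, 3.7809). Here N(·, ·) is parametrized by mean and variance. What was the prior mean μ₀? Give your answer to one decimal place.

The posterior mean is a precision-weighted average: μ_n = (τ₀μ₀ + τ_data·x̄)/(τ₀+τ_data), with τ₀=1/σ₀² and τ_data=n/σ².
Here τ₀ = 1/103.0 = 0.009709 and τ_data = 4/15.7 = 0.254777, so τ_n = 0.264486.
Rearranging for μ₀: μ₀ = (μ_n·τ_n − τ_data·x̄)/τ₀ = (17.5751·0.264486 − 0.254777·18.1) / 0.009709 = 0.036904/0.009709 ≈ 3.8.

μ₀ = 3.8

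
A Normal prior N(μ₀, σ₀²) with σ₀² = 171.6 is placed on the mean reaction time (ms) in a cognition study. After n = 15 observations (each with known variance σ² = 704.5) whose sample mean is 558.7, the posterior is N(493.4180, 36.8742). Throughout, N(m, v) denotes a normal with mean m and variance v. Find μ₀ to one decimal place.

The posterior mean is a precision-weighted average: μ_n = (τ₀μ₀ + τ_data·x̄)/(τ₀+τ_data), with τ₀=1/σ₀² and τ_data=n/σ².
Here τ₀ = 1/171.6 = 0.005828 and τ_data = 15/704.5 = 0.021292, so τ_n = 0.027120.
Rearranging for μ₀: μ₀ = (μ_n·τ_n − τ_data·x̄)/τ₀ = (493.4180·0.027120 − 0.021292·558.7) / 0.005828 = 1.485656/0.005828 ≈ 254.9.

μ₀ = 254.9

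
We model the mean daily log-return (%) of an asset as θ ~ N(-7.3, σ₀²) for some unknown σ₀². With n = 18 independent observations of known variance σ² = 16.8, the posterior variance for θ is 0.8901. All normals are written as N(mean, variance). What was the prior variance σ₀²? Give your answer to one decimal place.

For the Normal–Normal model with known σ², precisions add: τ_n = τ₀ + n/σ².
So 1/σ₀² = 1/0.8901 − 18/16.8 = 1.123469 − 1.071429 = 0.052040.
Hence σ₀² = 1/0.052040 ≈ 19.2.

σ₀² = 19.2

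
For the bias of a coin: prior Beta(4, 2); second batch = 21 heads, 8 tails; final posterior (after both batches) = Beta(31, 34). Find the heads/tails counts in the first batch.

6 heads and 24 tails

Sequential conjugate updates are equivalent to a single update on the pooled data, so total successes = posterior α − prior α and total failures = posterior β − prior β.
Total across both batches: 31−4=27 heads, 34−2=32 tails.
Subtract the second batch: 27−21=6 heads and 32−8=24 tails.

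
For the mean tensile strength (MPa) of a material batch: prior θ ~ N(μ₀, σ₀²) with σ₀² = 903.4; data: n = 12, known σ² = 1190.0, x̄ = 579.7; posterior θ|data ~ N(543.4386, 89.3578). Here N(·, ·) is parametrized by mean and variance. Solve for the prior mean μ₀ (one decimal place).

μ₀ = 213.1

The posterior mean is a precision-weighted average: μ_n = (τ₀μ₀ + τ_data·x̄)/(τ₀+τ_data), with τ₀=1/σ₀² and τ_data=n/σ².
Here τ₀ = 1/903.4 = 0.001107 and τ_data = 12/1190.0 = 0.010084, so τ_n = 0.011191.
Rearranging for μ₀: μ₀ = (μ_n·τ_n − τ_data·x̄)/τ₀ = (543.4386·0.011191 − 0.010084·579.7) / 0.001107 = 0.235927/0.001107 ≈ 213.1.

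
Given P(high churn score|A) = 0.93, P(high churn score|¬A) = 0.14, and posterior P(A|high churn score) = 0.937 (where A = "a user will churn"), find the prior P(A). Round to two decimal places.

Bayes' rule in odds form gives O(A|E) = O(A)·[P(E|A)/P(E|¬A)], hence O(A) = O(A|E)/LR.
Posterior odds = 0.937/(1−0.937) = 14.8730. LR = 0.93/0.14 = 6.6429.
Prior odds = 14.8730/6.6429 = 2.2389, so P(A) = 2.2389/(1+2.2389) ≈ 0.69.

P(A) = 0.69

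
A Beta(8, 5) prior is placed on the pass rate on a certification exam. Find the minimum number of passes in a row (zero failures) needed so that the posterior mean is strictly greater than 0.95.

k = 88

After k passes and 0 failures the posterior is Beta(8+k, 5), with mean (8+k)/(8+5+k).
Set (8+k)/(13+k) > 0.95 and solve: k > (0.95·13 − 8)/(1 − 0.95) = 87.000.
The smallest integer exceeding 87.000 is 88, and checking k=88: (96)/(101) = 0.9505 > 0.95.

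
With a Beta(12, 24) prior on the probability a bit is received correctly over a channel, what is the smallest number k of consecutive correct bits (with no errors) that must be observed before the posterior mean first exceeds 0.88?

k = 165

After k correct bits and 0 errors the posterior is Beta(12+k, 24), with mean (12+k)/(12+24+k).
Set (12+k)/(36+k) > 0.88 and solve: k > (0.88·36 − 12)/(1 − 0.88) = 164.000.
The smallest integer exceeding 164.000 is 165, and checking k=165: (177)/(201) = 0.8806 > 0.88.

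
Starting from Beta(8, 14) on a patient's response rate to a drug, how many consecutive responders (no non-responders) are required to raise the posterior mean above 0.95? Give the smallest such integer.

After k responders and 0 non-responders the posterior is Beta(8+k, 14), with mean (8+k)/(8+14+k).
Set (8+k)/(22+k) > 0.95 and solve: k > (0.95·22 − 8)/(1 − 0.95) = 258.000.
The smallest integer exceeding 258.000 is 259.

k = 259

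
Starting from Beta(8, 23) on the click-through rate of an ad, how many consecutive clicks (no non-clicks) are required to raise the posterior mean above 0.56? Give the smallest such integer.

After k clicks and 0 non-clicks the posterior is Beta(8+k, 23), with mean (8+k)/(8+23+k).
Set (8+k)/(31+k) > 0.56 and solve: k > (0.56·31 − 8)/(1 − 0.56) = 21.273.
The smallest integer exceeding 21.273 is 22.

k = 22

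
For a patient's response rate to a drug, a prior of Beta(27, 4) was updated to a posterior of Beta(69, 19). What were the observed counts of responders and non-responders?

42 responders and 15 non-responders

A Beta(α, β) prior with s successes and f failures in binomial data gives a Beta(α+s, β+f) posterior.
So s = 69 − 27 = 42 and f = 19 − 4 = 15.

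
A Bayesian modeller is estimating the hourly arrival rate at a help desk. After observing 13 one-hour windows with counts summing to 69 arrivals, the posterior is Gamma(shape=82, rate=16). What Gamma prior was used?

Gamma–Poisson conjugacy: posterior shape = α + Σxᵢ, posterior rate = β + n.
So α = 82 − 69 = 13 and β = 16 − 13 = 3.

Gamma(shape=13, rate=3)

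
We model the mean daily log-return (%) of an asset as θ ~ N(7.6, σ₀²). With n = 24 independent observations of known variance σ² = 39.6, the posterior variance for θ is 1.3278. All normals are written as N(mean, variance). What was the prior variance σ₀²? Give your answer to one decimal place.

σ₀² = 6.8

Posterior precision equals prior precision plus data precision: 1/σ_n² = 1/σ₀² + n/σ².
So 1/σ₀² = 1/1.3278 − 24/39.6 = 0.753125 − 0.606061 = 0.147064.
Hence σ₀² = 1/0.147064 ≈ 6.8.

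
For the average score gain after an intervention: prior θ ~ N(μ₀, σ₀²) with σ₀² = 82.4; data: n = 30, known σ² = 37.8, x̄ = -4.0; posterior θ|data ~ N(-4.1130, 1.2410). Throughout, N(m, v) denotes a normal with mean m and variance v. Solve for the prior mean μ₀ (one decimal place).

The posterior mean is a precision-weighted average: μ_n = (τ₀μ₀ + τ_data·x̄)/(τ₀+τ_data), with τ₀=1/σ₀² and τ_data=n/σ².
Here τ₀ = 1/82.4 = 0.012136 and τ_data = 30/37.8 = 0.793651, so τ_n = 0.805787.
Rearranging for μ₀: μ₀ = (μ_n·τ_n − τ_data·x̄)/τ₀ = (-4.1130·0.805787 − 0.793651·-4.0) / 0.012136 = -0.139598/0.012136 ≈ -11.5.

μ₀ = -11.5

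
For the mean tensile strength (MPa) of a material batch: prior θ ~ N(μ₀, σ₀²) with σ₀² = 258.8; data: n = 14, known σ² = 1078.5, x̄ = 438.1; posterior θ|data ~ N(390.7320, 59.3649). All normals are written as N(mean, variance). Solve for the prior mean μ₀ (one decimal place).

With known observation variance, the Normal–Normal posterior has precision τ_n = τ₀ + n/σ² and mean μ_n = (τ₀μ₀ + (n/σ²)x̄)/τ_n.
Here τ₀ = 1/258.8 = 0.003864 and τ_data = 14/1078.5 = 0.012981, so τ_n = 0.016845.
Rearranging for μ₀: μ₀ = (μ_n·τ_n − τ_data·x̄)/τ₀ = (390.7320·0.016845 − 0.012981·438.1) / 0.003864 = 0.894904/0.003864 ≈ 231.6.

μ₀ = 231.6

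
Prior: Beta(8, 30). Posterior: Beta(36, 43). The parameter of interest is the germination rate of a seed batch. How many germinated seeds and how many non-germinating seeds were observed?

Beta is conjugate to the binomial likelihood: posterior = Beta(α+s, β+f).
So s = 36 − 8 = 28 and f = 43 − 30 = 13.

28 germinated seeds and 13 non-germinating seeds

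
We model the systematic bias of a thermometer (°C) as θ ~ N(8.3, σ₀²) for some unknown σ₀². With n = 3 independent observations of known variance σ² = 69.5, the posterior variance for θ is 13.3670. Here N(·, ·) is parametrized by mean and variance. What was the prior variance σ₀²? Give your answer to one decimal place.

Posterior precision equals prior precision plus data precision: 1/σ_n² = 1/σ₀² + n/σ².
So 1/σ₀² = 1/13.3670 − 3/69.5 = 0.074811 − 0.043165 = 0.031646.
Hence σ₀² = 1/0.031646 ≈ 31.6.

σ₀² = 31.6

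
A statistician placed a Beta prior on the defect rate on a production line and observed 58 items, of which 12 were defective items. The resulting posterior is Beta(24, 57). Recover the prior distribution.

Beta(12, 11)

Beta is conjugate to the binomial likelihood: posterior = Beta(α+s, β+f).
So α = 24 − 12 = 12 and β = 57 − 46 = 11.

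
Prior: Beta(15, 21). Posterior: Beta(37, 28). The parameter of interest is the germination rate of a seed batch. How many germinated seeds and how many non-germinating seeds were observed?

A Beta(α, β) prior with s successes and f failures in binomial data gives a Beta(α+s, β+f) posterior.
So s = 37 − 15 = 22 and f = 28 − 21 = 7.

22 germinated seeds and 7 non-germinating seeds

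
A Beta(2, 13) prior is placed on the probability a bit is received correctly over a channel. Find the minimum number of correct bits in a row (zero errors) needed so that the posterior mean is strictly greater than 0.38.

After k correct bits and 0 errors the posterior is Beta(2+k, 13), with mean (2+k)/(2+13+k).
Set (2+k)/(15+k) > 0.38 and solve: k > (0.38·15 − 2)/(1 − 0.38) = 5.968.
The smallest integer exceeding 5.968 is 6.

k = 6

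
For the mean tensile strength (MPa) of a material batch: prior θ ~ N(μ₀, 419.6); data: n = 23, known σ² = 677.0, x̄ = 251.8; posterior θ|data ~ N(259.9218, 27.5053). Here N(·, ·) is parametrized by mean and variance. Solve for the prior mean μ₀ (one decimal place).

μ₀ = 375.7

With known observation variance, the Normal–Normal posterior has precision τ_n = τ₀ + n/σ² and mean μ_n = (τ₀μ₀ + (n/σ²)x̄)/τ_n.
Here τ₀ = 1/419.6 = 0.002383 and τ_data = 23/677.0 = 0.033973, so τ_n = 0.036356.
Rearranging for μ₀: μ₀ = (μ_n·τ_n − τ_data·x̄)/τ₀ = (259.9218·0.036356 − 0.033973·251.8) / 0.002383 = 0.895316/0.002383 ≈ 375.7.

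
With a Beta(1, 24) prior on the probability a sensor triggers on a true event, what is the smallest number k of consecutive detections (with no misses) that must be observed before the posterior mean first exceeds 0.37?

k = 14

After k detections and 0 misses the posterior is Beta(1+k, 24), with mean (1+k)/(1+24+k).
Set (1+k)/(25+k) > 0.37 and solve: k > (0.37·25 − 1)/(1 − 0.37) = 13.095.
The smallest integer exceeding 13.095 is 14, and checking k=14: (15)/(39) = 0.3846 > 0.37.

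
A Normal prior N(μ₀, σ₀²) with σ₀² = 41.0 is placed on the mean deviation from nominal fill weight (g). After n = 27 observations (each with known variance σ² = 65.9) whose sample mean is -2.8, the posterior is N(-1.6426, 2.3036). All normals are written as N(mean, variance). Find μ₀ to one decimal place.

The posterior mean is a precision-weighted average: μ_n = (τ₀μ₀ + τ_data·x̄)/(τ₀+τ_data), with τ₀=1/σ₀² and τ_data=n/σ².
Here τ₀ = 1/41.0 = 0.024390 and τ_data = 27/65.9 = 0.409712, so τ_n = 0.434102.
Rearranging for μ₀: μ₀ = (μ_n·τ_n − τ_data·x̄)/τ₀ = (-1.6426·0.434102 − 0.409712·-2.8) / 0.024390 = 0.434138/0.024390 ≈ 17.8.

μ₀ = 17.8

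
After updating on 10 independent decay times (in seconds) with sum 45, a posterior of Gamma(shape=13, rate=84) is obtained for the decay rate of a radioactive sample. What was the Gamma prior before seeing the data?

For an exponential likelihood with a Gamma(α, β) prior on the rate, n observations with total T give posterior Gamma(α+n, β+T).
So α = 13 − 10 = 3 and β = 84 − 45 = 39.

Gamma(shape=3, rate=39)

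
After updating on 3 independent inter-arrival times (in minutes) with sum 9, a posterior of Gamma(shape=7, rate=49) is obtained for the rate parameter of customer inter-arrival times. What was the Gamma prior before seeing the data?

Gamma(shape=4, rate=40)

Gamma–exponential conjugacy: posterior shape = α + n, posterior rate = β + Σtᵢ.
So α = 7 − 3 = 4 and β = 49 − 9 = 40.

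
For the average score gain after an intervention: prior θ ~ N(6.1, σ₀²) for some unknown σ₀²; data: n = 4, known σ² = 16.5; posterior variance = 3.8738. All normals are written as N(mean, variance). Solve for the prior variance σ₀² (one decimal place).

σ₀² = 63.6

Posterior precision equals prior precision plus data precision: 1/σ_n² = 1/σ₀² + n/σ².
So 1/σ₀² = 1/3.8738 − 4/16.5 = 0.258144 − 0.242424 = 0.015720.
Hence σ₀² = 1/0.015720 ≈ 63.6.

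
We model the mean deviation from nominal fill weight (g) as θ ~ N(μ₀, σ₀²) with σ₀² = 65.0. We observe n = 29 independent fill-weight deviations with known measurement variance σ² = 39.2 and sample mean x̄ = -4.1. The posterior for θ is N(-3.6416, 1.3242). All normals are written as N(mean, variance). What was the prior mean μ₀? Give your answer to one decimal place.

μ₀ = 18.4

The posterior mean is a precision-weighted average: μ_n = (τ₀μ₀ + τ_data·x̄)/(τ₀+τ_data), with τ₀=1/σ₀² and τ_data=n/σ².
Here τ₀ = 1/65.0 = 0.015385 and τ_data = 29/39.2 = 0.739796, so τ_n = 0.755181.
Rearranging for μ₀: μ₀ = (μ_n·τ_n − τ_data·x̄)/τ₀ = (-3.6416·0.755181 − 0.739796·-4.1) / 0.015385 = 0.283096/0.015385 ≈ 18.4.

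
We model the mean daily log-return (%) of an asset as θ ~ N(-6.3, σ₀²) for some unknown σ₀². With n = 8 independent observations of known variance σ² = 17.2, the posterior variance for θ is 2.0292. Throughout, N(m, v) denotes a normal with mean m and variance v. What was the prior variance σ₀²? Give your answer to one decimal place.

For the Normal–Normal model with known σ², precisions add: τ_n = τ₀ + n/σ².
So 1/σ₀² = 1/2.0292 − 8/17.2 = 0.492805 − 0.465116 = 0.027689.
Hence σ₀² = 1/0.027689 ≈ 36.1.

σ₀² = 36.1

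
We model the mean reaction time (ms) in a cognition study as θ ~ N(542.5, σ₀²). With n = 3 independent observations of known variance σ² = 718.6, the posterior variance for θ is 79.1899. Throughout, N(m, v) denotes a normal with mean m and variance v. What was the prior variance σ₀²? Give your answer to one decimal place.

Posterior precision equals prior precision plus data precision: 1/σ_n² = 1/σ₀² + n/σ².
So 1/σ₀² = 1/79.1899 − 3/718.6 = 0.012628 − 0.004175 = 0.008453.
Hence σ₀² = 1/0.008453 ≈ 118.3.

σ₀² = 118.3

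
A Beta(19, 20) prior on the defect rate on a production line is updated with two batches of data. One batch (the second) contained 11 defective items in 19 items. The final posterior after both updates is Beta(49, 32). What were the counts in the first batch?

Sequential conjugate updates are equivalent to a single update on the pooled data, so total successes = posterior α − prior α and total failures = posterior β − prior β.
Total across both batches: 49−19=30 defective items, 32−20=12 good items.
Subtract the second batch: 30−11=19 defective items and 12−8=4 good items.

19 defective items and 4 good items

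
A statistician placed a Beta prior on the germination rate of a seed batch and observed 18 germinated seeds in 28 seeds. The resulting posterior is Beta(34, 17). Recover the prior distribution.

Under Beta–binomial conjugacy the posterior parameters are (α+s, β+f).
Subtract the data counts: 34−18=16, 17−10=7.

Beta(16, 7)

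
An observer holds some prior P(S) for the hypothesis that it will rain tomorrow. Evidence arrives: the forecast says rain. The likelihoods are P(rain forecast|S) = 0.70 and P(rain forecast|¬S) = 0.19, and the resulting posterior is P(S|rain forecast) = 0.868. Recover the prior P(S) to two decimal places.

In odds form, posterior odds = prior odds × likelihood ratio, so prior odds = posterior odds ÷ LR.
Posterior odds = 0.868/(1−0.868) = 6.5758. LR = 0.70/0.19 = 3.6842.
Prior odds = 6.5758/3.6842 = 1.7849, so P(S) = 1.7849/(1+1.7849) ≈ 0.64.

P(S) = 0.64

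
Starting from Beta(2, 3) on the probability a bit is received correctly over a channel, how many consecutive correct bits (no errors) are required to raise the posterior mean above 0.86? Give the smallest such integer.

After k correct bits and 0 errors the posterior is Beta(2+k, 3), with mean (2+k)/(2+3+k).
Set (2+k)/(5+k) > 0.86 and solve: k > (0.86·5 − 2)/(1 − 0.86) = 16.429.
The smallest integer exceeding 16.429 is 17, and checking k=17: (19)/(22) = 0.8636 > 0.86.

k = 17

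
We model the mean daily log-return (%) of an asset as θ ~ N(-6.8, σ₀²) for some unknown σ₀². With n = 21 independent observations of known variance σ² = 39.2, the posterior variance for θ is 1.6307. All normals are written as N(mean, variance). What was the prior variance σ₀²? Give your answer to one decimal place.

For the Normal–Normal model with known σ², precisions add: τ_n = τ₀ + n/σ².
So 1/σ₀² = 1/1.6307 − 21/39.2 = 0.613234 − 0.535714 = 0.077520.
Hence σ₀² = 1/0.077520 ≈ 12.9.

σ₀² = 12.9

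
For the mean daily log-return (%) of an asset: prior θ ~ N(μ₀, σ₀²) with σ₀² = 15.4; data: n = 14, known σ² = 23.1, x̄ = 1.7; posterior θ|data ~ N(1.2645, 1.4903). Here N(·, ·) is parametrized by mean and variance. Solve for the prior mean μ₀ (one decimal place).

μ₀ = -2.8

The posterior mean is a precision-weighted average: μ_n = (τ₀μ₀ + τ_data·x̄)/(τ₀+τ_data), with τ₀=1/σ₀² and τ_data=n/σ².
Here τ₀ = 1/15.4 = 0.064935 and τ_data = 14/23.1 = 0.606061, so τ_n = 0.670996.
Rearranging for μ₀: μ₀ = (μ_n·τ_n − τ_data·x̄)/τ₀ = (1.2645·0.670996 − 0.606061·1.7) / 0.064935 = -0.181829/0.064935 ≈ -2.8.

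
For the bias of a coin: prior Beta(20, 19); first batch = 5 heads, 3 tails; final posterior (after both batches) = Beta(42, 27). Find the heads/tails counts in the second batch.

Because Beta–binomial updating is additive in the counts, the combined data contributed (α_post−α_prior, β_post−β_prior) successes and failures.
Total across both batches: 42−20=22 heads, 27−19=8 tails.
Subtract the first batch: 22−5=17 heads and 8−3=5 tails.

17 heads and 5 tails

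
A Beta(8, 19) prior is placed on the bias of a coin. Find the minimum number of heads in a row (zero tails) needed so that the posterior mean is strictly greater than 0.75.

k = 50

After k heads and 0 tails the posterior is Beta(8+k, 19), with mean (8+k)/(8+19+k).
Set (8+k)/(27+k) > 0.75 and solve: k > (0.75·27 − 8)/(1 − 0.75) = 49.000.
The smallest integer exceeding 49.000 is 50.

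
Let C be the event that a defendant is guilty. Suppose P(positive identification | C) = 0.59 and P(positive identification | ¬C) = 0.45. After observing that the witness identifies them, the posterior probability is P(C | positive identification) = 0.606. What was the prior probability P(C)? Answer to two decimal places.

Bayes' rule in odds form gives O(C|E) = O(C)·[P(E|C)/P(E|¬C)], hence O(C) = O(C|E)/LR.
Posterior odds = 0.606/(1−0.606) = 1.5381. LR = 0.59/0.45 = 1.3111.
Prior odds = 1.5381/1.3111 = 1.1731, so P(C) = 1.1731/(1+1.1731) ≈ 0.54.

P(C) = 0.54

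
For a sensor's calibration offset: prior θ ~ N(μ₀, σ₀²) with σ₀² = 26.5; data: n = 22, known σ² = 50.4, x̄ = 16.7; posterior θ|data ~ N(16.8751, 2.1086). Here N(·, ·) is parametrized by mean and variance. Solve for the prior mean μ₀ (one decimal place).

μ₀ = 18.9

With known observation variance, the Normal–Normal posterior has precision τ_n = τ₀ + n/σ² and mean μ_n = (τ₀μ₀ + (n/σ²)x̄)/τ_n.
Here τ₀ = 1/26.5 = 0.037736 and τ_data = 22/50.4 = 0.436508, so τ_n = 0.474244.
Rearranging for μ₀: μ₀ = (μ_n·τ_n − τ_data·x̄)/τ₀ = (16.8751·0.474244 − 0.436508·16.7) / 0.037736 = 0.713231/0.037736 ≈ 18.9.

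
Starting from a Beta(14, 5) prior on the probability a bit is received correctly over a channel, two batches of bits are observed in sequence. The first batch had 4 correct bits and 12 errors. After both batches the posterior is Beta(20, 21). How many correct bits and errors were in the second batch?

Because Beta–binomial updating is additive in the counts, the combined data contributed (α_post−α_prior, β_post−β_prior) successes and failures.
Total across both batches: 20−14=6 correct bits, 21−5=16 errors.
Subtract the first batch: 6−4=2 correct bits and 16−12=4 errors.

2 correct bits and 4 errors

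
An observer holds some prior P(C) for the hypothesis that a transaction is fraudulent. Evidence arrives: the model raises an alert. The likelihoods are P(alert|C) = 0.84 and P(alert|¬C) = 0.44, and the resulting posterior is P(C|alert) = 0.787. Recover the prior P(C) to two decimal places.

P(C) = 0.66

In odds form, posterior odds = prior odds × likelihood ratio, so prior odds = posterior odds ÷ LR.
Posterior odds = 0.787/(1−0.787) = 3.6948. LR = 0.84/0.44 = 1.9091.
Prior odds = 3.6948/1.9091 = 1.9354, so P(C) = 1.9354/(1+1.9354) ≈ 0.66.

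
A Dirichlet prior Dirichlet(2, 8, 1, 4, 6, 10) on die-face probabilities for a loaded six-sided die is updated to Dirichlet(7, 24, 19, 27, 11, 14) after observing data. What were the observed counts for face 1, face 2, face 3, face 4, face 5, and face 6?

For a Dirichlet(α) prior with multinomial counts c, the posterior is Dirichlet(α + c) componentwise.
Counts are posterior − prior componentwise: 7−2=5, 24−8=16, 19−1=18, 27−4=23, 11−6=5, 14−10=4.

counts (5, 16, 18, 23, 5, 4)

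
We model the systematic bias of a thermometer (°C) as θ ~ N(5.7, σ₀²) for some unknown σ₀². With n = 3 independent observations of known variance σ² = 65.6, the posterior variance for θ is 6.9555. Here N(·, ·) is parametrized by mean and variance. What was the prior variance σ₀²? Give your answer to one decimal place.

σ₀² = 10.2

Posterior precision equals prior precision plus data precision: 1/σ_n² = 1/σ₀² + n/σ².
So 1/σ₀² = 1/6.9555 − 3/65.6 = 0.143771 − 0.045732 = 0.098039.
Hence σ₀² = 1/0.098039 ≈ 10.2.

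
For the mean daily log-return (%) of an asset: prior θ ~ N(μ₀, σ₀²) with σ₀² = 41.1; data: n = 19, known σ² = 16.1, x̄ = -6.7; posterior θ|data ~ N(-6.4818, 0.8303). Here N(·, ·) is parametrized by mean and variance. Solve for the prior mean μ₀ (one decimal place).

With known observation variance, the Normal–Normal posterior has precision τ_n = τ₀ + n/σ² and mean μ_n = (τ₀μ₀ + (n/σ²)x̄)/τ_n.
Here τ₀ = 1/41.1 = 0.024331 and τ_data = 19/16.1 = 1.180124, so τ_n = 1.204455.
Rearranging for μ₀: μ₀ = (μ_n·τ_n − τ_data·x̄)/τ₀ = (-6.4818·1.204455 − 1.180124·-6.7) / 0.024331 = 0.099794/0.024331 ≈ 4.1.

μ₀ = 4.1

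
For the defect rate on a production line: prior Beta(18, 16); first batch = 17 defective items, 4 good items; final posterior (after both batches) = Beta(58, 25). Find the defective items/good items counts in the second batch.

Sequential conjugate updates are equivalent to a single update on the pooled data, so total successes = posterior α − prior α and total failures = posterior β − prior β.
Total across both batches: 58−18=40 defective items, 25−16=9 good items.
Subtract the first batch: 40−17=23 defective items and 9−4=5 good items.

23 defective items and 5 good items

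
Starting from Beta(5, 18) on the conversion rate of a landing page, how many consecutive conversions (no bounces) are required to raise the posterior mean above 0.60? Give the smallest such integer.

k = 23

After k conversions and 0 bounces the posterior is Beta(5+k, 18), with mean (5+k)/(5+18+k).
Set (5+k)/(23+k) > 0.60 and solve: k > (0.60·23 − 5)/(1 − 0.60) = 22.000.
The smallest integer exceeding 22.000 is 23, and checking k=23: (28)/(46) = 0.6087 > 0.60.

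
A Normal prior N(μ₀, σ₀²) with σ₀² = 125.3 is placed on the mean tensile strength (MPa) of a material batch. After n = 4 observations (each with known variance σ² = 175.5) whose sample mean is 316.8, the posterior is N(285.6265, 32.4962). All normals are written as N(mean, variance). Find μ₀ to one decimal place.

With known observation variance, the Normal–Normal posterior has precision τ_n = τ₀ + n/σ² and mean μ_n = (τ₀μ₀ + (n/σ²)x̄)/τ_n.
Here τ₀ = 1/125.3 = 0.007981 and τ_data = 4/175.5 = 0.022792, so τ_n = 0.030773.
Rearranging for μ₀: μ₀ = (μ_n·τ_n − τ_data·x̄)/τ₀ = (285.6265·0.030773 − 0.022792·316.8) / 0.007981 = 1.569079/0.007981 ≈ 196.6.

μ₀ = 196.6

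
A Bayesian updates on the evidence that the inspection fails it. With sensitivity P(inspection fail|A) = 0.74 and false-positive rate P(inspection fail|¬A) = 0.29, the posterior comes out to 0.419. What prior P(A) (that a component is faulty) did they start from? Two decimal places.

In odds form, posterior odds = prior odds × likelihood ratio, so prior odds = posterior odds ÷ LR.
Posterior odds = 0.419/(1−0.419) = 0.7212. LR = 0.74/0.29 = 2.5517.
Prior odds = 0.7212/2.5517 = 0.2826, so P(A) = 0.2826/(1+0.2826) ≈ 0.22.

P(A) = 0.22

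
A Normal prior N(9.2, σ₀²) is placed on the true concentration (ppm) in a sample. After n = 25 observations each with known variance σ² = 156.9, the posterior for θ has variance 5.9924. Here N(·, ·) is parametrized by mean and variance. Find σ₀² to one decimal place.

For the Normal–Normal model with known σ², precisions add: τ_n = τ₀ + n/σ².
So 1/σ₀² = 1/5.9924 − 25/156.9 = 0.166878 − 0.159337 = 0.007541.
Hence σ₀² = 1/0.007541 ≈ 132.6.

σ₀² = 132.6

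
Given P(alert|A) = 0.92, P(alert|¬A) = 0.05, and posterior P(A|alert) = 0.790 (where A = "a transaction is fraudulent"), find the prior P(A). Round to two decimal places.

P(A) = 0.17

In odds form, posterior odds = prior odds × likelihood ratio, so prior odds = posterior odds ÷ LR.
Posterior odds = 0.790/(1−0.790) = 3.7619. LR = 0.92/0.05 = 18.4000.
Prior odds = 3.7619/18.4000 = 0.2045, so P(A) = 0.2045/(1+0.2045) ≈ 0.17.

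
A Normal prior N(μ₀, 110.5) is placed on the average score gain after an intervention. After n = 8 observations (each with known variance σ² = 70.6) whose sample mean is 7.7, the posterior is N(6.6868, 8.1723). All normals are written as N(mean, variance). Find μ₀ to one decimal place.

With known observation variance, the Normal–Normal posterior has precision τ_n = τ₀ + n/σ² and mean μ_n = (τ₀μ₀ + (n/σ²)x̄)/τ_n.
Here τ₀ = 1/110.5 = 0.009050 and τ_data = 8/70.6 = 0.113314, so τ_n = 0.122364.
Rearranging for μ₀: μ₀ = (μ_n·τ_n − τ_data·x̄)/τ₀ = (6.6868·0.122364 − 0.113314·7.7) / 0.009050 = -0.054294/0.009050 ≈ -6.0.

μ₀ = -6.0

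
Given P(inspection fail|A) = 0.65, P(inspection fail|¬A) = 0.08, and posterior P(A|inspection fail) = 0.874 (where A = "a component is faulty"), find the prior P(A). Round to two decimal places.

P(A) = 0.46

Bayes' rule in odds form gives O(A|E) = O(A)·[P(E|A)/P(E|¬A)], hence O(A) = O(A|E)/LR.
Posterior odds = 0.874/(1−0.874) = 6.9365. LR = 0.65/0.08 = 8.1250.
Prior odds = 6.9365/8.1250 = 0.8537, so P(A) = 0.8537/(1+0.8537) ≈ 0.46.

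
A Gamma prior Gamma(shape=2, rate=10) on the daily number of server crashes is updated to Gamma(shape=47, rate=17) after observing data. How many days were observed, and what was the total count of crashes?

A Gamma(α, β) prior (rate parametrization) on a Poisson rate with n observations summing to S gives posterior Gamma(α+S, β+n).
Matching: Σxᵢ = 47 − 2 = 45 and n = 17 − 10 = 7.

n = 7 days with total 45 crashes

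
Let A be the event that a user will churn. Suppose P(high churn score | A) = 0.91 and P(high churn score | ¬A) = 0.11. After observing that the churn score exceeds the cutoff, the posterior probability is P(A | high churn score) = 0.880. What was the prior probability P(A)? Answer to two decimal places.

P(A) = 0.47

In odds form, posterior odds = prior odds × likelihood ratio, so prior odds = posterior odds ÷ LR.
Posterior odds = 0.880/(1−0.880) = 7.3333. LR = 0.91/0.11 = 8.2727.
Prior odds = 7.3333/8.2727 = 0.8864, so P(A) = 0.8864/(1+0.8864) ≈ 0.47.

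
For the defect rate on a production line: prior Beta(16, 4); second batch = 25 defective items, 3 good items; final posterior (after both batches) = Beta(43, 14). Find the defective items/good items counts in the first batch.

Sequential conjugate updates are equivalent to a single update on the pooled data, so total successes = posterior α − prior α and total failures = posterior β − prior β.
Total across both batches: 43−16=27 defective items, 14−4=10 good items.
Subtract the second batch: 27−25=2 defective items and 10−3=7 good items.

2 defective items and 7 good items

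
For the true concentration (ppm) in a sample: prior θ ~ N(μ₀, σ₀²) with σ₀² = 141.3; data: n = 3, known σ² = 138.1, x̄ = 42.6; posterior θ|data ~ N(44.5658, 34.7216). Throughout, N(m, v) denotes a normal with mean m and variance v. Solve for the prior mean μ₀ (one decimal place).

μ₀ = 50.6

The posterior mean is a precision-weighted average: μ_n = (τ₀μ₀ + τ_data·x̄)/(τ₀+τ_data), with τ₀=1/σ₀² and τ_data=n/σ².
Here τ₀ = 1/141.3 = 0.007077 and τ_data = 3/138.1 = 0.021723, so τ_n = 0.028800.
Rearranging for μ₀: μ₀ = (μ_n·τ_n − τ_data·x̄)/τ₀ = (44.5658·0.028800 − 0.021723·42.6) / 0.007077 = 0.358095/0.007077 ≈ 50.6.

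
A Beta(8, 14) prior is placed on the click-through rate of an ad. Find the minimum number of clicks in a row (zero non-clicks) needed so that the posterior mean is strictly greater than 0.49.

After k clicks and 0 non-clicks the posterior is Beta(8+k, 14), with mean (8+k)/(8+14+k).
Set (8+k)/(22+k) > 0.49 and solve: k > (0.49·22 − 8)/(1 − 0.49) = 5.451.
The smallest integer exceeding 5.451 is 6, and checking k=6: (14)/(28) = 0.5000 > 0.49.

k = 6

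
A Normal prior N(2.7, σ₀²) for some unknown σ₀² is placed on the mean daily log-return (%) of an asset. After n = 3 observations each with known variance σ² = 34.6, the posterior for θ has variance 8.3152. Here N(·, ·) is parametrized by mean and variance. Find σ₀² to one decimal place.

σ₀² = 29.8

Posterior precision equals prior precision plus data precision: 1/σ_n² = 1/σ₀² + n/σ².
So 1/σ₀² = 1/8.3152 − 3/34.6 = 0.120262 − 0.086705 = 0.033557.
Hence σ₀² = 1/0.033557 ≈ 29.8.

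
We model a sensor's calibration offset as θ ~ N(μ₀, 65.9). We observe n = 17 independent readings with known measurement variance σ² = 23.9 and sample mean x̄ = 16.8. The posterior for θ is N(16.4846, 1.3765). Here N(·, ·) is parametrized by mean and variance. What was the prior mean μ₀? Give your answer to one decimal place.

μ₀ = 1.7

With known observation variance, the Normal–Normal posterior has precision τ_n = τ₀ + n/σ² and mean μ_n = (τ₀μ₀ + (n/σ²)x̄)/τ_n.
Here τ₀ = 1/65.9 = 0.015175 and τ_data = 17/23.9 = 0.711297, so τ_n = 0.726472.
Rearranging for μ₀: μ₀ = (μ_n·τ_n − τ_data·x̄)/τ₀ = (16.4846·0.726472 − 0.711297·16.8) / 0.015175 = 0.025811/0.015175 ≈ 1.7.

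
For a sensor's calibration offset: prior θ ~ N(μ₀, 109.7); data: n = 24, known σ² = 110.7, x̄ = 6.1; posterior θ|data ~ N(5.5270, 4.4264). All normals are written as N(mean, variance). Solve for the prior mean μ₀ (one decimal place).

μ₀ = -8.1

With known observation variance, the Normal–Normal posterior has precision τ_n = τ₀ + n/σ² and mean μ_n = (τ₀μ₀ + (n/σ²)x̄)/τ_n.
Here τ₀ = 1/109.7 = 0.009116 and τ_data = 24/110.7 = 0.216802, so τ_n = 0.225918.
Rearranging for μ₀: μ₀ = (μ_n·τ_n − τ_data·x̄)/τ₀ = (5.5270·0.225918 − 0.216802·6.1) / 0.009116 = -0.073843/0.009116 ≈ -8.1.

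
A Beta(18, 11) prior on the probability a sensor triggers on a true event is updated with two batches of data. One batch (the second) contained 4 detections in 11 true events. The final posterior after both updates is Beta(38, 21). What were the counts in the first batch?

16 detections and 3 misses

Because Beta–binomial updating is additive in the counts, the combined data contributed (α_post−α_prior, β_post−β_prior) successes and failures.
Total across both batches: 38−18=20 detections, 21−11=10 misses.
Subtract the second batch: 20−4=16 detections and 10−7=3 misses.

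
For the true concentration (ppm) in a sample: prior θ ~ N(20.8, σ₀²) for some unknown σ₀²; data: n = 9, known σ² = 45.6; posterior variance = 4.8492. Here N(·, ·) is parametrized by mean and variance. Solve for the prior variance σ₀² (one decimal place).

For the Normal–Normal model with known σ², precisions add: τ_n = τ₀ + n/σ².
So 1/σ₀² = 1/4.8492 − 9/45.6 = 0.206220 − 0.197368 = 0.008852.
Hence σ₀² = 1/0.008852 ≈ 113.0.

σ₀² = 113.0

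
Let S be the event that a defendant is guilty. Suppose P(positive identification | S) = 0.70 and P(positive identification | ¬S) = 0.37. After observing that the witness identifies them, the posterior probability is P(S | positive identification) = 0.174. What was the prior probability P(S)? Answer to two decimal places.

P(S) = 0.10

Bayes' rule in odds form gives O(S|E) = O(S)·[P(E|S)/P(E|¬S)], hence O(S) = O(S|E)/LR.
Posterior odds = 0.174/(1−0.174) = 0.2107. LR = 0.70/0.37 = 1.8919.
Prior odds = 0.2107/1.8919 = 0.1114, so P(S) = 0.1114/(1+0.1114) ≈ 0.10.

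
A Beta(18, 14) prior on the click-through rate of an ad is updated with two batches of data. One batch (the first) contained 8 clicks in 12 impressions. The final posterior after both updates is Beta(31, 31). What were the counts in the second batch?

Sequential conjugate updates are equivalent to a single update on the pooled data, so total successes = posterior α − prior α and total failures = posterior β − prior β.
Total across both batches: 31−18=13 clicks, 31−14=17 non-clicks.
Subtract the first batch: 13−8=5 clicks and 17−4=13 non-clicks.

5 clicks and 13 non-clicks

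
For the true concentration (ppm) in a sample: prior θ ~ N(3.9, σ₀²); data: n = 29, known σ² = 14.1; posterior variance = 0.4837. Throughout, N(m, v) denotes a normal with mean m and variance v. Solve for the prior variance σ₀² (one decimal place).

σ₀² = 93.8

For the Normal–Normal model with known σ², precisions add: τ_n = τ₀ + n/σ².
So 1/σ₀² = 1/0.4837 − 29/14.1 = 2.067397 − 2.056738 = 0.010659.
Hence σ₀² = 1/0.010659 ≈ 93.8.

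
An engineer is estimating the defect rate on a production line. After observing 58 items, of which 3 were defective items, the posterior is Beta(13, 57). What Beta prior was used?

Beta(10, 2)

Under Beta–binomial conjugacy the posterior parameters are (a+s, b+f).
So a = 13 − 3 = 10 and b = 57 − 55 = 2.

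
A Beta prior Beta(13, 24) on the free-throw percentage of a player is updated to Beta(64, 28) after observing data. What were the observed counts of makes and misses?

Beta is conjugate to the binomial likelihood: posterior = Beta(α+s, β+f).
So s = 64 − 13 = 51 and f = 28 − 24 = 4.

51 makes and 4 misses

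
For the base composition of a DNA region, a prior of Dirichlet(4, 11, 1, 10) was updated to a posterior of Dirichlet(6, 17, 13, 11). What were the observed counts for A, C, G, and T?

counts (2, 6, 12, 1)

For a Dirichlet(α) prior with multinomial counts c, the posterior is Dirichlet(α + c) componentwise.
Counts are posterior − prior componentwise: 6−4=2, 17−11=6, 13−1=12, 11−10=1.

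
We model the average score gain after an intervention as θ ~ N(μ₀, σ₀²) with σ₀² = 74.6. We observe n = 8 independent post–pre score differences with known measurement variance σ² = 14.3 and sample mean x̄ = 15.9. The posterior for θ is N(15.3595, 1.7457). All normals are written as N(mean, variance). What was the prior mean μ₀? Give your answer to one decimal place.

μ₀ = -7.2

The posterior mean is a precision-weighted average: μ_n = (τ₀μ₀ + τ_data·x̄)/(τ₀+τ_data), with τ₀=1/σ₀² and τ_data=n/σ².
Here τ₀ = 1/74.6 = 0.013405 and τ_data = 8/14.3 = 0.559441, so τ_n = 0.572846.
Rearranging for μ₀: μ₀ = (μ_n·τ_n − τ_data·x̄)/τ₀ = (15.3595·0.572846 − 0.559441·15.9) / 0.013405 = -0.096484/0.013405 ≈ -7.2.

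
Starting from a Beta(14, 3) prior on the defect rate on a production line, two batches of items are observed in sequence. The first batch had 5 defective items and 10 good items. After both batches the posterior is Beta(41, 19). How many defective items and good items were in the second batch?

Because Beta–binomial updating is additive in the counts, the combined data contributed (α_post−α_prior, β_post−β_prior) successes and failures.
Total across both batches: 41−14=27 defective items, 19−3=16 good items.
Subtract the first batch: 27−5=22 defective items and 16−10=6 good items.

22 defective items and 6 good items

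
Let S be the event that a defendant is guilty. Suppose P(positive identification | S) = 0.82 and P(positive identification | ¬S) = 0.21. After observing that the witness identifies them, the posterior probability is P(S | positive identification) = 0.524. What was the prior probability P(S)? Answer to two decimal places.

P(S) = 0.22

In odds form, posterior odds = prior odds × likelihood ratio, so prior odds = posterior odds ÷ LR.
Posterior odds = 0.524/(1−0.524) = 1.1008. LR = 0.82/0.21 = 3.9048.
Prior odds = 1.1008/3.9048 = 0.2819, so P(S) = 0.2819/(1+0.2819) ≈ 0.22.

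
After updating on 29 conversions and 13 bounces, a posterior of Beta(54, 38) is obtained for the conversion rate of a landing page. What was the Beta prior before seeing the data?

Beta is conjugate to the binomial likelihood: posterior = Beta(α+s, β+f).
Subtract the data counts: 54−29=25, 38−13=25.

Beta(25, 25)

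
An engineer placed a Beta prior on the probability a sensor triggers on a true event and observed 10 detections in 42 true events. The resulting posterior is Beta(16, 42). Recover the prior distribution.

Under Beta–binomial conjugacy the posterior parameters are (α+s, β+f).
Subtract the data counts: 16−10=6, 42−32=10.

Beta(6, 10)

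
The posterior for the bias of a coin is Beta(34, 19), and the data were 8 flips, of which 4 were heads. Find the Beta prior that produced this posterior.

Beta(30, 15)

Under Beta–binomial conjugacy the posterior parameters are (a+s, b+f).
So a = 34 − 4 = 30 and b = 19 − 4 = 15.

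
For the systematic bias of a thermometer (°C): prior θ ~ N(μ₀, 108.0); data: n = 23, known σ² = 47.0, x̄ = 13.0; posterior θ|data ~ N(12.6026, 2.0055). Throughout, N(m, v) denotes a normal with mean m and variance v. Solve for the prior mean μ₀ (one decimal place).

μ₀ = -8.4

With known observation variance, the Normal–Normal posterior has precision τ_n = τ₀ + n/σ² and mean μ_n = (τ₀μ₀ + (n/σ²)x̄)/τ_n.
Here τ₀ = 1/108.0 = 0.009259 and τ_data = 23/47.0 = 0.489362, so τ_n = 0.498621.
Rearranging for μ₀: μ₀ = (μ_n·τ_n − τ_data·x̄)/τ₀ = (12.6026·0.498621 − 0.489362·13.0) / 0.009259 = -0.077785/0.009259 ≈ -8.4.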